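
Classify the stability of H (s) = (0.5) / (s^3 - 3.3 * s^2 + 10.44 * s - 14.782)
Denominator: s^3 - 3.3*s^2 + 10.44*s - 14.782 = (s - 1.9)(s^2 - 1.4*s + 7.78). Poles: 0.7 + 2.7j, 0.7 - 2.7j, 1.9. Unstable (3 pole(s) in RHP)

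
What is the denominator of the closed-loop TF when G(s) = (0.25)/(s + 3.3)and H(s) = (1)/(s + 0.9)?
Characteristic poly = G_den * H_den + G_num * H_num = (s^2 + 4.2*s + 2.97) + (0.25) = s^2 + 4.2*s + 3.22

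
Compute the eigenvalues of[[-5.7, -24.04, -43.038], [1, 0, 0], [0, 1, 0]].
Eigenvalues solve det(λI - A) = 0.
Characteristic polynomial: λ^3 + 5.7*λ^2 + 24.04*λ + 43.038 = 0.
Factor: (λ + 2.7)(λ^2 + 3*λ + 15.94) = 0.
Roots: -1.5 + 3.7j, -1.5 - 3.7j, -2.7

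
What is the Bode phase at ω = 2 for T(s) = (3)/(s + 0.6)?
Substitute s = j*2: T(j2) = 0.412844 - 1.37615j.
∠T(j2) = atan2(Im, Re) = atan2(-1.37615, 0.412844) = -73.30°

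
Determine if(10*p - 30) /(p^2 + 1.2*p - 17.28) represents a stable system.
Denominator: p^2 + 1.2*p - 17.28 = (p - 3.6)(p + 4.8). Poles: -4.8, 3.6. All Re(p)<0: No (unstable)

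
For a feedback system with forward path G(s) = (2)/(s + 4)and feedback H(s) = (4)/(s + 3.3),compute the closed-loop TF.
Closed-loop T = G/(1+GH).
Numerator: G_num * H_den = 2*s + 6.6.
Denominator: G_den * H_den + G_num * H_num = (s^2 + 7.3*s + 13.2) + (8) = s^2 + 7.3*s + 21.2.
T(s) = (2*s + 6.6)/(s^2 + 7.3*s + 21.2)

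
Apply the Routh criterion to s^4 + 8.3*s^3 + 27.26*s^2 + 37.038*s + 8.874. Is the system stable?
Routh array:
s^4: [1, 27.26, 8.874]; s^3: [8.3, 37.038]; s^2: [22.7976, 8.874]; s^1: [33.8072]; s^0: [8.874]
First column: [1, 8.3, 22.7976, 33.8072, 8.874]. Sign changes = 0.
Yes, stable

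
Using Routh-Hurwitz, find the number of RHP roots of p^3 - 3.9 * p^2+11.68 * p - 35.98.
Routh array:
p^3: [1, 11.68]; p^2: [-3.9, -35.98]; p^1: [2.45436]; p^0: [-35.98]
First column: [1, -3.9, 2.45436, -35.98]. Sign changes = RHP roots = 3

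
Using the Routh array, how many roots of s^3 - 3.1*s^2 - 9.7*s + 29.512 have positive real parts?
Routh array:
s^3: [1, -9.7]; s^2: [-3.1, 29.512]; s^1: [-0.18]; s^0: [29.512]
First column: [1, -3.1, -0.18, 29.512]. Sign changes = RHP roots = 2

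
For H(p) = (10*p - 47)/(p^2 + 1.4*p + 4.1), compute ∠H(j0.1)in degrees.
Substitute p = j*0.1: H(j0.1) = -11.4696 + 0.637102j.
∠H(j0.1) = atan2(Im, Re) = atan2(0.637102, -11.4696) = 176.82°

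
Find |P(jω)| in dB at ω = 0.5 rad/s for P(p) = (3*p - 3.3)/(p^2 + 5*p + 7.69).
Substitute p = j*0.5: P(j0.5) = -0.337675 + 0.315079j.
|P(j0.5)| = sqrt(Re² + Im²) = 0.4618.
20*log₁₀(0.4618) = -6.71 dB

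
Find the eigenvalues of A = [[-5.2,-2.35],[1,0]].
Eigenvalues solve det(λI - A) = 0.
Characteristic polynomial: λ^2 + 5.2*λ + 2.35 = 0.
Factor: (λ + 4.7)(λ + 0.5) = 0.
Roots: -0.5, -4.7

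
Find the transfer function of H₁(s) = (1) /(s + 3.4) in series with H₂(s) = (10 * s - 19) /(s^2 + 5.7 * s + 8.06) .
Series: H = H₁ · H₂ = (n₁·n₂)/(d₁·d₂).
Num: n₁·n₂ = 10*s - 19. Den: d₁·d₂ = s^3 + 9.1*s^2 + 27.44*s + 27.404.
H(s) = (10*s - 19)/(s^3 + 9.1*s^2 + 27.44*s + 27.404)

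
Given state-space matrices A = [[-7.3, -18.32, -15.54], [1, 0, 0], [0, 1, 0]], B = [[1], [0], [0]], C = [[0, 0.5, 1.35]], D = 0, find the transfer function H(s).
H(s) = C(sI - A)⁻¹B + D.
Characteristic polynomial det(sI - A) = s^3 + 7.3*s^2 + 18.32*s + 15.54.
Numerator from C·adj(sI-A)·B + D·det(sI-A) = 0.5*s + 1.35.
H(s) = (0.5*s + 1.35)/(s^3 + 7.3*s^2 + 18.32*s + 15.54)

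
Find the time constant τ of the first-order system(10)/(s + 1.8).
First-order system: τ = -1/pole. Pole = -1.8. τ = -1/(-1.8) = 0.5556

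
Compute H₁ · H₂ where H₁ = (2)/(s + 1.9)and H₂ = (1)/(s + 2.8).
Series: H = H₁ · H₂ = (n₁·n₂)/(d₁·d₂).
Num: n₁·n₂ = 2. Den: d₁·d₂ = s^2 + 4.7*s + 5.32.
H(s) = (2)/(s^2 + 4.7*s + 5.32)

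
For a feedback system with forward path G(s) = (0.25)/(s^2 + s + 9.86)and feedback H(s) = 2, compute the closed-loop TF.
Closed-loop T = G/(1+GH).
Numerator: G_num * H_den = 0.25.
Denominator: G_den * H_den + G_num * H_num = (s^2 + s + 9.86) + (0.5) = s^2 + s + 10.36.
T(s) = (0.25)/(s^2 + s + 10.36)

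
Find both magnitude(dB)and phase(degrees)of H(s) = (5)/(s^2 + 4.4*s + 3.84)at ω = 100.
Substitute s = j*100: H(j100) = -0.000499225 - 2.19743e-05j.
|H| = 20*log₁₀(sqrt(Re²+Im²)) = -66.03 dB.
∠H = atan2(Im, Re) = -177.48°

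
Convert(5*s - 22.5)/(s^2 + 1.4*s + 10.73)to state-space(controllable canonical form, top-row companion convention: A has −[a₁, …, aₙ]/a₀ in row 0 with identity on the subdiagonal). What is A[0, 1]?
Reachable canonical form for den = s^2 + 1.4*s + 10.73: top row of A = -[a₁,a₂,...,aₙ]/a₀, ones on the subdiagonal, zeros elsewhere.
A = [[-1.4, -10.73], [1, 0]].
A[0,1] = -10.73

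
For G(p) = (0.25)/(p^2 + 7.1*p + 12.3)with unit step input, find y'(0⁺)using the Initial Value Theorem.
IVT: y'(0⁺) = lim_{p→∞} p²·Y(p) = lim_{p→∞} p·G(p).
deg(num) = 0, deg(den) = 2, relative degree = 2 ≥ 2, so p·G(p) → 0. Initial slope = 0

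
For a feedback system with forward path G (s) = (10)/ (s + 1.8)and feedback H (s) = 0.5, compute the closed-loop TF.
Closed-loop T = G/(1+GH).
Numerator: G_num * H_den = 10.
Denominator: G_den * H_den + G_num * H_num = (s + 1.8) + (5) = s + 6.8.
T(s) = (10)/(s + 6.8)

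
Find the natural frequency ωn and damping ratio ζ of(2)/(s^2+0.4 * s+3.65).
Underdamped: complex pole -0.2 + 1.9j. ωn = |pole| = 1.91, ζ = -Re(pole)/ωn = 0.1047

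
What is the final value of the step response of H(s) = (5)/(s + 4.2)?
FVT: lim_{t→∞} y(t) = lim_{s→0} s*Y(s) where Y(s) = H(s)/s.
= lim_{s→0} H(s) = H(0) = num(0)/den(0) = 5/4.2 = 1.19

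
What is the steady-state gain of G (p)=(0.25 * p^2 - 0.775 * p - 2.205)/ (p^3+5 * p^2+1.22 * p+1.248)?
DC gain = G(0) = num(0)/den(0) = -2.205/1.248 = -1.767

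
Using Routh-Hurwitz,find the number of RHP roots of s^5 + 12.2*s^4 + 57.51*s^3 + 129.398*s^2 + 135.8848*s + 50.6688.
Routh array:
s^5: [1, 57.51, 135.8848]; s^4: [12.2, 129.398, 50.6688]; s^3: [46.9036, 131.732]; s^2: [95.1336, 50.6688]; s^1: [106.75]; s^0: [50.6688]
First column: [1, 12.2, 46.9036, 95.1336, 106.75, 50.6688]. Sign changes = RHP roots = 0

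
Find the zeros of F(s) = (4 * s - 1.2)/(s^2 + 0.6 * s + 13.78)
Set numerator = 0: 4*s - 1.2 = 0 → Zeros: 0.3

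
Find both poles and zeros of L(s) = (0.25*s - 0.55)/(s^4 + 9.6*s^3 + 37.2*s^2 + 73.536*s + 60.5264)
Set denominator = 0: s^4 + 9.6*s^3 + 37.2*s^2 + 73.536*s + 60.5264 = (s + 2.2)(s + 3.8)(s^2 + 3.6*s + 7.24) = 0 → Poles: -1.8 + 2j, -1.8 - 2j, -2.2, -3.8
Set numerator = 0: 0.25*s - 0.55 = 0 → Zeros: 2.2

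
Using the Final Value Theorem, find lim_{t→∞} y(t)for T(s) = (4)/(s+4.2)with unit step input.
FVT: lim_{t→∞} y(t) = lim_{s→0} s*Y(s) where Y(s) = T(s)/s.
= lim_{s→0} T(s) = T(0) = num(0)/den(0) = 4/4.2 = 0.9524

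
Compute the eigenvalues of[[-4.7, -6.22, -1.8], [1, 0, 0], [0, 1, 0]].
Eigenvalues solve det(λI - A) = 0.
Characteristic polynomial: λ^3 + 4.7*λ^2 + 6.22*λ + 1.8 = 0.
Factor: (λ + 0.4)(λ + 1.8)(λ + 2.5) = 0.
Roots: -0.4, -1.8, -2.5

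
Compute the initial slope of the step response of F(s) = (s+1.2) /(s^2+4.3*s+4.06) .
IVT: y'(0⁺) = lim_{s→∞} s²·Y(s) = lim_{s→∞} s·F(s).
deg(num) = 1, deg(den) = 2, relative degree = 1, so s·F(s) → (leading num)/(leading den) = 1/1 = 1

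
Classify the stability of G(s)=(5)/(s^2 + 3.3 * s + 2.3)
Denominator: s^2 + 3.3*s + 2.3 = (s + 2.3)(s + 1). Poles: -1, -2.3. Stable (all poles in LHP)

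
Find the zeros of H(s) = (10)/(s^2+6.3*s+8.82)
Numerator is a nonzero constant (10) → Zeros: none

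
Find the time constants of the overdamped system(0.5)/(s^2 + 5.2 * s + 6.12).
Overdamped: real poles at -1.8, -3.4. τ = -1/pole → τ₁ = 0.5556, τ₂ = 0.2941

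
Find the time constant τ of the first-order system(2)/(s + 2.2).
First-order system: τ = -1/pole. Pole = -2.2. τ = -1/(-2.2) = 0.4545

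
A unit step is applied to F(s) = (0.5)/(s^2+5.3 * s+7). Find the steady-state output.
FVT: lim_{t→∞} y(t) = lim_{s→0} s*Y(s) where Y(s) = F(s)/s.
= lim_{s→0} F(s) = F(0) = num(0)/den(0) = 0.5/7 = 0.07143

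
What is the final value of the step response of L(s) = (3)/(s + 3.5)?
FVT: lim_{t→∞} y(t) = lim_{s→0} s*Y(s) where Y(s) = L(s)/s.
= lim_{s→0} L(s) = L(0) = num(0)/den(0) = 3/3.5 = 0.8571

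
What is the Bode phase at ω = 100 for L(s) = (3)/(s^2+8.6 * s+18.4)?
Substitute s = j*100: L(j100) = -0.000298338 - 2.57044e-05j.
∠L(j100) = atan2(Im, Re) = atan2(-2.57044e-05, -0.000298338) = -175.08°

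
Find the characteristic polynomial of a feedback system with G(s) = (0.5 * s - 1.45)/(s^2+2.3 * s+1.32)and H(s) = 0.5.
Characteristic poly = G_den * H_den + G_num * H_num = (s^2 + 2.3*s + 1.32) + (0.25*s - 0.725) = s^2 + 2.55*s + 0.595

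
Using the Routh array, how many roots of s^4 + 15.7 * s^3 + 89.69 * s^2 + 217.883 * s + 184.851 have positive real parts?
Routh array:
s^4: [1, 89.69, 184.851]; s^3: [15.7, 217.883]; s^2: [75.8121, 184.851]; s^1: [179.602]; s^0: [184.851]
First column: [1, 15.7, 75.8121, 179.602, 184.851]. Sign changes = RHP roots = 0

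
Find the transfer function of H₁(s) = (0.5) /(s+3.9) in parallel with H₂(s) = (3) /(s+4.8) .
Parallel: H = H₁ + H₂ = (n₁·d₂ + n₂·d₁)/(d₁·d₂).
n₁·d₂ = 0.5*s + 2.4. n₂·d₁ = 3*s + 11.7. Sum = 3.5*s + 14.1. d₁·d₂ = s^2 + 8.7*s + 18.72.
H(s) = (3.5*s + 14.1)/(s^2 + 8.7*s + 18.72)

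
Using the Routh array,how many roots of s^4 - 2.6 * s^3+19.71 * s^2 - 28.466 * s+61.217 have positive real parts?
Routh array:
s^4: [1, 19.71, 61.217]; s^3: [-2.6, -28.466]; s^2: [8.76154, 61.217]; s^1: [-10.2998]; s^0: [61.217]
First column: [1, -2.6, 8.76154, -10.2998, 61.217]. Sign changes = RHP roots = 4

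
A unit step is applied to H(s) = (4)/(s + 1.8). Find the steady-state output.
FVT: lim_{t→∞} y(t) = lim_{s→0} s*Y(s) where Y(s) = H(s)/s.
= lim_{s→0} H(s) = H(0) = num(0)/den(0) = 4/1.8 = 2.222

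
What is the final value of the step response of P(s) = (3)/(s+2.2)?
FVT: lim_{t→∞} y(t) = lim_{s→0} s*Y(s) where Y(s) = P(s)/s.
= lim_{s→0} P(s) = P(0) = num(0)/den(0) = 3/2.2 = 1.364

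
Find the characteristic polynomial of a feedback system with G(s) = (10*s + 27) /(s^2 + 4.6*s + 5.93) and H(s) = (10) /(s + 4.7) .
Characteristic poly = G_den * H_den + G_num * H_num = (s^3 + 9.3*s^2 + 27.55*s + 27.871) + (100*s + 270) = s^3 + 9.3*s^2 + 127.55*s + 297.871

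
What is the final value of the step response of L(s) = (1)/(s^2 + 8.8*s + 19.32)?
FVT: lim_{t→∞} y(t) = lim_{s→0} s*Y(s) where Y(s) = L(s)/s.
= lim_{s→0} L(s) = L(0) = num(0)/den(0) = 1/19.32 = 0.05176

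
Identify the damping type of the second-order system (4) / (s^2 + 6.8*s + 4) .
Standard form: ωn²/(s²+2ζωn·s+ωn²) gives ωn=2, ζ=1.7.
Overdamped (ζ = 1.7 > 1)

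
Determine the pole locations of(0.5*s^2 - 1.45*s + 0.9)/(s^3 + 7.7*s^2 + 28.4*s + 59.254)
Set denominator = 0: s^3 + 7.7*s^2 + 28.4*s + 59.254 = (s + 4.3)(s^2 + 3.4*s + 13.78) = 0 → Poles: -1.7 + 3.3j, -1.7 - 3.3j, -4.3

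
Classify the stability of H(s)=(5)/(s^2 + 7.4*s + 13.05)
Denominator: s^2 + 7.4*s + 13.05 = (s + 2.9)(s + 4.5). Poles: -2.9, -4.5. Stable (all poles in LHP)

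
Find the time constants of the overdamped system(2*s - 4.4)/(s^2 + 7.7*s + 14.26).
Overdamped: real poles at -3.1, -4.6. τ = -1/pole → τ₁ = 0.3226, τ₂ = 0.2174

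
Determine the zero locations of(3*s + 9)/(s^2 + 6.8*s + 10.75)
Set numerator = 0: 3*s + 9 = 0 → Zeros: -3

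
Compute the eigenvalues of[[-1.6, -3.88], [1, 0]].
Eigenvalues solve det(λI - A) = 0.
Characteristic polynomial: λ^2 + 1.6*λ + 3.88 = 0.
Roots: -0.8 + 1.8j, -0.8 - 1.8j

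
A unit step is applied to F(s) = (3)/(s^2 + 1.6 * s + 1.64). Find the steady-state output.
FVT: lim_{t→∞} y(t) = lim_{s→0} s*Y(s) where Y(s) = F(s)/s.
= lim_{s→0} F(s) = F(0) = num(0)/den(0) = 3/1.64 = 1.829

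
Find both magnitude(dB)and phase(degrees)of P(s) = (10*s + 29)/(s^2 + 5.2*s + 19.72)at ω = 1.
Substitute s = j*1: P(j1) = 1.57593 + 0.0964294j.
|P| = 20*log₁₀(sqrt(Re²+Im²)) = 3.97 dB.
∠P = atan2(Im, Re) = 3.50°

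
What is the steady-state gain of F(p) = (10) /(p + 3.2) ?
DC gain = F(0) = num(0)/den(0) = 10/3.2 = 3.125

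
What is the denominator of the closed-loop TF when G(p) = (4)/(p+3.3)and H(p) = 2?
Characteristic poly = G_den * H_den + G_num * H_num = (p + 3.3) + (8) = p + 11.3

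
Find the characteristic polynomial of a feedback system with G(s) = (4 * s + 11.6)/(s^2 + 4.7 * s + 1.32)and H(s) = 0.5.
Characteristic poly = G_den * H_den + G_num * H_num = (s^2 + 4.7*s + 1.32) + (2*s + 5.8) = s^2 + 6.7*s + 7.12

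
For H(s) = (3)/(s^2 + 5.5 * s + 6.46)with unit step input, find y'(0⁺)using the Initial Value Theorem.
IVT: y'(0⁺) = lim_{s→∞} s²·Y(s) = lim_{s→∞} s·H(s).
deg(num) = 0, deg(den) = 2, relative degree = 2 ≥ 2, so s·H(s) → 0. Initial slope = 0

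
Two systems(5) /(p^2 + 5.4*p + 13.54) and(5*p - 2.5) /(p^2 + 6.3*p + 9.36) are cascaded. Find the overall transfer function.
Series: H = H₁ · H₂ = (n₁·n₂)/(d₁·d₂).
Num: n₁·n₂ = 25*p - 12.5. Den: d₁·d₂ = p^4 + 11.7*p^3 + 56.92*p^2 + 135.846*p + 126.7344.
H(p) = (25*p - 12.5)/(p^4 + 11.7*p^3 + 56.92*p^2 + 135.846*p + 126.7344)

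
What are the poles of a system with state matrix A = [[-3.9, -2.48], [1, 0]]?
Eigenvalues solve det(λI - A) = 0.
Characteristic polynomial: λ^2 + 3.9*λ + 2.48 = 0.
Factor: (λ + 0.8)(λ + 3.1) = 0.
Roots: -0.8, -3.1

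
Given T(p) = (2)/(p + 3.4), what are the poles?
Set denominator = 0: p + 3.4 = 0 → Poles: -3.4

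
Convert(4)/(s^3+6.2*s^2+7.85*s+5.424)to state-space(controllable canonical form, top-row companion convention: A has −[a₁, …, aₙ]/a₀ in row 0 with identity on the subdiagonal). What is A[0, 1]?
Reachable canonical form for den = s^3 + 6.2*s^2 + 7.85*s + 5.424: top row of A = -[a₁,a₂,...,aₙ]/a₀, ones on the subdiagonal, zeros elsewhere.
A = [[-6.2, -7.85, -5.424], [1, 0, 0], [0, 1, 0]].
A[0,1] = -7.85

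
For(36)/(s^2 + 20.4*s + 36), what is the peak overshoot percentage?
Standard form: ωn²/(s²+2ζωn·s+ωn²) → ωn = 6, ζ = 1.7.
ζ ≥ 1, so the response is non-oscillatory: peak overshoot = 0%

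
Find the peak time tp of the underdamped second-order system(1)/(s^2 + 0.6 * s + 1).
Standard form: ωn²/(s²+2ζωn·s+ωn²) → ωn = 1, ζ = 0.3.
ωd = ωn·√(1-ζ²) = 1·√(1-0.3²) = 0.9539.
tp = π/ωd = π/0.9539 = 3.293 s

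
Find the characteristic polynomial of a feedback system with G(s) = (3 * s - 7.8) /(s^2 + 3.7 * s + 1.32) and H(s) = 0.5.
Characteristic poly = G_den * H_den + G_num * H_num = (s^2 + 3.7*s + 1.32) + (1.5*s - 3.9) = s^2 + 5.2*s - 2.58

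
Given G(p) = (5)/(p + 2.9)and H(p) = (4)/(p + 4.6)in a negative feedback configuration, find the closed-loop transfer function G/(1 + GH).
Closed-loop T = G/(1+GH).
Numerator: G_num * H_den = 5*p + 23.
Denominator: G_den * H_den + G_num * H_num = (p^2 + 7.5*p + 13.34) + (20) = p^2 + 7.5*p + 33.34.
T(p) = (5*p + 23)/(p^2 + 7.5*p + 33.34)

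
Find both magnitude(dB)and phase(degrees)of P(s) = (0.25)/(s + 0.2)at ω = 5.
Substitute s = j*5: P(j5) = 0.00199681 - 0.0499201j.
|P| = 20*log₁₀(sqrt(Re²+Im²)) = -26.03 dB.
∠P = atan2(Im, Re) = -87.71°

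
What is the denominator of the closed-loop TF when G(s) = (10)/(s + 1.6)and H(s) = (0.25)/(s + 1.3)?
Characteristic poly = G_den * H_den + G_num * H_num = (s^2 + 2.9*s + 2.08) + (2.5) = s^2 + 2.9*s + 4.58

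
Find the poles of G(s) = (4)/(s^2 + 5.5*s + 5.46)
Set denominator = 0: s^2 + 5.5*s + 5.46 = (s + 1.3)(s + 4.2) = 0 → Poles: -1.3, -4.2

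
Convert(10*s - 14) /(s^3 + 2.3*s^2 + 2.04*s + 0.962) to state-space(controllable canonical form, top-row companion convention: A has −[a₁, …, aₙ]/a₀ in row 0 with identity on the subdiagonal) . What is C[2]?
Reachable canonical form: C = numerator coefficients (right-aligned, zero-padded to length n).
num = 10*s - 14, C = [[0, 10, -14]].
C[2] = -14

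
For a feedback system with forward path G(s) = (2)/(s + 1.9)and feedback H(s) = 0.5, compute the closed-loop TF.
Closed-loop T = G/(1+GH).
Numerator: G_num * H_den = 2.
Denominator: G_den * H_den + G_num * H_num = (s + 1.9) + (1) = s + 2.9.
T(s) = (2)/(s + 2.9)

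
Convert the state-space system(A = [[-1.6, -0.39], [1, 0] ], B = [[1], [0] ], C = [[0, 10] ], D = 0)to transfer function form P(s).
P(s) = C(sI - A)⁻¹B + D.
Characteristic polynomial det(sI - A) = s^2 + 1.6*s + 0.39.
Numerator from C·adj(sI-A)·B + D·det(sI-A) = 10.
P(s) = (10)/(s^2 + 1.6*s + 0.39)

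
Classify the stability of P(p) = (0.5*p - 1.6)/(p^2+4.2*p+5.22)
Denominator: p^2 + 4.2*p + 5.22. Poles: -2.1 + 0.9j, -2.1 - 0.9j. Stable (all poles in LHP)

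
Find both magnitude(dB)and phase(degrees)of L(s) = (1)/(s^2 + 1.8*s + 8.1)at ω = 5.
Substitute s = j*5: L(j5) = -0.046098 - 0.0245492j.
|L| = 20*log₁₀(sqrt(Re²+Im²)) = -25.64 dB.
∠L = atan2(Im, Re) = -151.96°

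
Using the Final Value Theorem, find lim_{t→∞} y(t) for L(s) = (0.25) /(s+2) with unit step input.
FVT: lim_{t→∞} y(t) = lim_{s→0} s*Y(s) where Y(s) = L(s)/s.
= lim_{s→0} L(s) = L(0) = num(0)/den(0) = 0.25/2 = 0.125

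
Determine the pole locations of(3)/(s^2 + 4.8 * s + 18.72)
Set denominator = 0: s^2 + 4.8*s + 18.72 = 0 → Poles: -2.4 + 3.6j, -2.4 - 3.6j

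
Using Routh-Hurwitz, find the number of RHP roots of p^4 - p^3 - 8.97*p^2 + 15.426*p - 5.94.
Routh array:
p^4: [1, -8.97, -5.94]; p^3: [-1, 15.426]; p^2: [6.456, -5.94]; p^1: [14.5059]; p^0: [-5.94]
First column: [1, -1, 6.456, 14.5059, -5.94]. Sign changes = RHP roots = 3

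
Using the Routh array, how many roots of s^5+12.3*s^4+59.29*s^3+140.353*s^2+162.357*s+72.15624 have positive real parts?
Routh array:
s^5: [1, 59.29, 162.357]; s^4: [12.3, 140.353, 72.15624]; s^3: [47.8792, 156.491]; s^2: [100.151, 72.15624]; s^1: [121.995]; s^0: [72.15624]
First column: [1, 12.3, 47.8792, 100.151, 121.995, 72.15624]. Sign changes = RHP roots = 0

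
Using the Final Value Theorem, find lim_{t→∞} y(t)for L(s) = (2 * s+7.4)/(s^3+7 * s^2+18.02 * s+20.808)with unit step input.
FVT: lim_{t→∞} y(t) = lim_{s→0} s*Y(s) where Y(s) = L(s)/s.
= lim_{s→0} L(s) = L(0) = num(0)/den(0) = 7.4/20.808 = 0.3556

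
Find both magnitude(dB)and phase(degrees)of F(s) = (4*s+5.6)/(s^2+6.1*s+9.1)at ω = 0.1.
Substitute s = j*0.1: F(j0.1) = 0.616239 + 0.0026506j.
|F| = 20*log₁₀(sqrt(Re²+Im²)) = -4.20 dB.
∠F = atan2(Im, Re) = 0.25°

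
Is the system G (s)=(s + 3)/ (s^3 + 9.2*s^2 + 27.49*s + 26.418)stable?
Denominator: s^3 + 9.2*s^2 + 27.49*s + 26.418 = (s + 3.7)(s + 3.4)(s + 2.1). Poles: -2.1, -3.4, -3.7. All Re(p)<0: Yes (stable)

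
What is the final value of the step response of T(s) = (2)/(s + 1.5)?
FVT: lim_{t→∞} y(t) = lim_{s→0} s*Y(s) where Y(s) = T(s)/s.
= lim_{s→0} T(s) = T(0) = num(0)/den(0) = 2/1.5 = 1.333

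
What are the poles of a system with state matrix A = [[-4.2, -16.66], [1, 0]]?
Eigenvalues solve det(λI - A) = 0.
Characteristic polynomial: λ^2 + 4.2*λ + 16.66 = 0.
Roots: -2.1 + 3.5j, -2.1 - 3.5j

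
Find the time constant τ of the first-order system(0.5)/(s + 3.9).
First-order system: τ = -1/pole. Pole = -3.9. τ = -1/(-3.9) = 0.2564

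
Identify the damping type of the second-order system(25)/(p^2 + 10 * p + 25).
Standard form: ωn²/(p²+2ζωn·p+ωn²) gives ωn=5, ζ=1.
Critically damped (ζ = 1)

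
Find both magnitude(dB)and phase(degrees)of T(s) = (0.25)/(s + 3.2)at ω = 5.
Substitute s = j*5: T(j5) = 0.0227015 - 0.0354711j.
|T| = 20*log₁₀(sqrt(Re²+Im²)) = -27.51 dB.
∠T = atan2(Im, Re) = -57.38°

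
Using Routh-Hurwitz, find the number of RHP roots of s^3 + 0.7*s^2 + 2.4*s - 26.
Routh array:
s^3: [1, 2.4]; s^2: [0.7, -26]; s^1: [39.5429]; s^0: [-26]
First column: [1, 0.7, 39.5429, -26]. Sign changes = RHP roots = 1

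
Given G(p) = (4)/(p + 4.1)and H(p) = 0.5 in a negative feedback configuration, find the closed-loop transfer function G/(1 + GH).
Closed-loop T = G/(1+GH).
Numerator: G_num * H_den = 4.
Denominator: G_den * H_den + G_num * H_num = (p + 4.1) + (2) = p + 6.1.
T(p) = (4)/(p + 6.1)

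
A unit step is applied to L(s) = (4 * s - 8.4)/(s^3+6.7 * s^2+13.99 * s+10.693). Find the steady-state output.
FVT: lim_{t→∞} y(t) = lim_{s→0} s*Y(s) where Y(s) = L(s)/s.
= lim_{s→0} L(s) = L(0) = num(0)/den(0) = -8.4/10.693 = -0.7856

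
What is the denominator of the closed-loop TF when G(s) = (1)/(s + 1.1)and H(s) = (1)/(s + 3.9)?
Characteristic poly = G_den * H_den + G_num * H_num = (s^2 + 5*s + 4.29) + (1) = s^2 + 5*s + 5.29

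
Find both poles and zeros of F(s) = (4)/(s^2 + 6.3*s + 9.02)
Set denominator = 0: s^2 + 6.3*s + 9.02 = (s + 2.2)(s + 4.1) = 0 → Poles: -2.2, -4.1
Numerator is a nonzero constant (4) → Zeros: none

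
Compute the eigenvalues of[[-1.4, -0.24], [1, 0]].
Eigenvalues solve det(λI - A) = 0.
Characteristic polynomial: λ^2 + 1.4*λ + 0.24 = 0.
Factor: (λ + 1.2)(λ + 0.2) = 0.
Roots: -0.2, -1.2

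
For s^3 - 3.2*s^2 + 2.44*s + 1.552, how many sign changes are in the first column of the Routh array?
Routh array:
s^3: [1, 2.44]; s^2: [-3.2, 1.552]; s^1: [2.925]; s^0: [1.552]
First column: [1, -3.2, 2.925, 1.552]. Sign changes = 2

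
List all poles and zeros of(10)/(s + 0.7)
Set denominator = 0: s + 0.7 = 0 → Poles: -0.7
Numerator is a nonzero constant (10) → Zeros: none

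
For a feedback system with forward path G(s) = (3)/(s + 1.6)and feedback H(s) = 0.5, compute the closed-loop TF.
Closed-loop T = G/(1+GH).
Numerator: G_num * H_den = 3.
Denominator: G_den * H_den + G_num * H_num = (s + 1.6) + (1.5) = s + 3.1.
T(s) = (3)/(s + 3.1)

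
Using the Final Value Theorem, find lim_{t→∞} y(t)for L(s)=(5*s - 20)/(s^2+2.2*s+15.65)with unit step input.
FVT: lim_{t→∞} y(t) = lim_{s→0} s*Y(s) where Y(s) = L(s)/s.
= lim_{s→0} L(s) = L(0) = num(0)/den(0) = -20/15.65 = -1.278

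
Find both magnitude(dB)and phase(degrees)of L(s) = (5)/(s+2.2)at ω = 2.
Substitute s = j*2: L(j2) = 1.24434 - 1.13122j.
|L| = 20*log₁₀(sqrt(Re²+Im²)) = 4.51 dB.
∠L = atan2(Im, Re) = -42.27°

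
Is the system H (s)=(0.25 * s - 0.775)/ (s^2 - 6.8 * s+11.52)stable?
Denominator: s^2 - 6.8*s + 11.52 = (s - 3.6)(s - 3.2). Poles: 3.2, 3.6. All Re(p)<0: No (unstable)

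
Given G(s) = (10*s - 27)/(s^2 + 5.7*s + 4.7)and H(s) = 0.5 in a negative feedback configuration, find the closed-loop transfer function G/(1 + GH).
Closed-loop T = G/(1+GH).
Numerator: G_num * H_den = 10*s - 27.
Denominator: G_den * H_den + G_num * H_num = (s^2 + 5.7*s + 4.7) + (5*s - 13.5) = s^2 + 10.7*s - 8.8.
T(s) = (10*s - 27)/(s^2 + 10.7*s - 8.8)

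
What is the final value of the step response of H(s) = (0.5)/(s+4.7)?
FVT: lim_{t→∞} y(t) = lim_{s→0} s*Y(s) where Y(s) = H(s)/s.
= lim_{s→0} H(s) = H(0) = num(0)/den(0) = 0.5/4.7 = 0.1064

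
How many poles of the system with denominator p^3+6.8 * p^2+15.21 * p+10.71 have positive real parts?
p^3 + 6.8*p^2 + 15.21*p + 10.71 = (p + 1.4)(p^2 + 5.4*p + 7.65). Poles: -1.4, -2.7 + 0.6j, -2.7 - 0.6j. RHP poles (Re>0): 0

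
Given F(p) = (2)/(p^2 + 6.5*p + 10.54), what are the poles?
Set denominator = 0: p^2 + 6.5*p + 10.54 = (p + 3.1)(p + 3.4) = 0 → Poles: -3.1, -3.4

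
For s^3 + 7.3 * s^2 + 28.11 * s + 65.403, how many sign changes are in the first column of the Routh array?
Routh array:
s^3: [1, 28.11]; s^2: [7.3, 65.403]; s^1: [19.1507]; s^0: [65.403]
First column: [1, 7.3, 19.1507, 65.403]. Sign changes = 0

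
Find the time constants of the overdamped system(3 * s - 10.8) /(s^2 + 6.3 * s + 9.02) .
Overdamped: real poles at -4.1, -2.2. τ = -1/pole → τ₁ = 0.2439, τ₂ = 0.4545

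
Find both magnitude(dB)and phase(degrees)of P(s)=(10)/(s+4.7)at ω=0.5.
Substitute s = j*0.5: P(j0.5) = 2.10385 - 0.223814j.
|P| = 20*log₁₀(sqrt(Re²+Im²)) = 6.51 dB.
∠P = atan2(Im, Re) = -6.07°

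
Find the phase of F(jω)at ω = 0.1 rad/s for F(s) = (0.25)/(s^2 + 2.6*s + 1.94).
Substitute s = j*0.1: F(j0.1) = 0.127225 - 0.0171391j.
∠F(j0.1) = atan2(Im, Re) = atan2(-0.0171391, 0.127225) = -7.67°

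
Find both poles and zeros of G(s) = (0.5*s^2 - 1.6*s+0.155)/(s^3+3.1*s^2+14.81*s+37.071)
Set denominator = 0: s^3 + 3.1*s^2 + 14.81*s + 37.071 = (s + 2.7)(s^2 + 0.4*s + 13.73) = 0 → Poles: -0.2 + 3.7j, -0.2 - 3.7j, -2.7
Set numerator = 0: 0.5*s^2 - 1.6*s + 0.155 = 0.5*(s - 0.1)(s - 3.1) = 0 → Zeros: 0.1, 3.1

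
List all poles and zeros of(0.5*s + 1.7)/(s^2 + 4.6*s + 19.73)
Set denominator = 0: s^2 + 4.6*s + 19.73 = 0 → Poles: -2.3 + 3.8j, -2.3 - 3.8j
Set numerator = 0: 0.5*s + 1.7 = 0 → Zeros: -3.4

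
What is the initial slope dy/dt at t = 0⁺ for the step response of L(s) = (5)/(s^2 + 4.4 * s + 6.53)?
IVT: y'(0⁺) = lim_{s→∞} s²·Y(s) = lim_{s→∞} s·L(s).
deg(num) = 0, deg(den) = 2, relative degree = 2 ≥ 2, so s·L(s) → 0. Initial slope = 0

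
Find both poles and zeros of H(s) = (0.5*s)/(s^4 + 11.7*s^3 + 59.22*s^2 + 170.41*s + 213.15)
Set denominator = 0: s^4 + 11.7*s^3 + 59.22*s^2 + 170.41*s + 213.15 = (s + 4.9)(s + 3)(s^2 + 3.8*s + 14.5) = 0 → Poles: -1.9 + 3.3j, -1.9 - 3.3j, -3, -4.9
Set numerator = 0: 0.5*s = 0 → Zeros: 0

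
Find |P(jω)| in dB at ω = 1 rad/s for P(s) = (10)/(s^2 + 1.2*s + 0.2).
Substitute s = j*1: P(j1) = -3.84615 - 5.76923j.
|P(j1)| = sqrt(Re² + Im²) = 6.934.
20*log₁₀(6.934) = 16.82 dB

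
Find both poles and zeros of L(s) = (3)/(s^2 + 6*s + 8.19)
Set denominator = 0: s^2 + 6*s + 8.19 = (s + 2.1)(s + 3.9) = 0 → Poles: -2.1, -3.9
Numerator is a nonzero constant (3) → Zeros: none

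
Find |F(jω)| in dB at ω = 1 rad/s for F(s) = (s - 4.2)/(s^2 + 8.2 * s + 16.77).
Substitute s = j*1: F(j1) = -0.183691 + 0.158926j.
|F(j1)| = sqrt(Re² + Im²) = 0.2429.
20*log₁₀(0.2429) = -12.29 dB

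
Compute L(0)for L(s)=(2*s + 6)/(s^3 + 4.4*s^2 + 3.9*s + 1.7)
DC gain = L(0) = num(0)/den(0) = 6/1.7 = 3.529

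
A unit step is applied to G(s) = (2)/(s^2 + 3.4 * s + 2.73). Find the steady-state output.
FVT: lim_{t→∞} y(t) = lim_{s→0} s*Y(s) where Y(s) = G(s)/s.
= lim_{s→0} G(s) = G(0) = num(0)/den(0) = 2/2.73 = 0.7326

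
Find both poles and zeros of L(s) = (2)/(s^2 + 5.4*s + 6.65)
Set denominator = 0: s^2 + 5.4*s + 6.65 = (s + 1.9)(s + 3.5) = 0 → Poles: -1.9, -3.5
Numerator is a nonzero constant (2) → Zeros: none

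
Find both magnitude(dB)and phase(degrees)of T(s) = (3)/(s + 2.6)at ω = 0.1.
Substitute s = j*0.1: T(j0.1) = 1.15214 - 0.0443131j.
|T| = 20*log₁₀(sqrt(Re²+Im²)) = 1.24 dB.
∠T = atan2(Im, Re) = -2.20°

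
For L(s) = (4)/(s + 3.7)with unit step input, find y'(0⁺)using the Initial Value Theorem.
IVT: y'(0⁺) = lim_{s→∞} s²·Y(s) = lim_{s→∞} s·L(s).
deg(num) = 0, deg(den) = 1, relative degree = 1, so s·L(s) → (leading num)/(leading den) = 4/1 = 4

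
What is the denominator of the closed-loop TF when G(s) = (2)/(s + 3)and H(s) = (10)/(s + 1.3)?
Characteristic poly = G_den * H_den + G_num * H_num = (s^2 + 4.3*s + 3.9) + (20) = s^2 + 4.3*s + 23.9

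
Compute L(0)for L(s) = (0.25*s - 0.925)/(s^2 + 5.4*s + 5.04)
DC gain = L(0) = num(0)/den(0) = -0.925/5.04 = -0.1835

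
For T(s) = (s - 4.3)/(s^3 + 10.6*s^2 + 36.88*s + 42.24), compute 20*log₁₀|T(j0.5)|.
Substitute s = j*0.5: T(j0.5) = -0.0846536 + 0.0517916j.
|T(j0.5)| = sqrt(Re² + Im²) = 0.09924.
20*log₁₀(0.09924) = -20.07 dB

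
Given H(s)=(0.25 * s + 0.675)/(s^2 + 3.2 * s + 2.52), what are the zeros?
Set numerator = 0: 0.25*s + 0.675 = 0 → Zeros: -2.7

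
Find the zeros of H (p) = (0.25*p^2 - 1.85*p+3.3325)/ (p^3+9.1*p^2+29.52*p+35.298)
Set numerator = 0: 0.25*p^2 - 1.85*p + 3.3325 = 0.25*(p - 3.1)(p - 4.3) = 0 → Zeros: 3.1, 4.3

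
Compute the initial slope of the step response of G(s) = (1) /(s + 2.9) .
IVT: y'(0⁺) = lim_{s→∞} s²·Y(s) = lim_{s→∞} s·G(s).
deg(num) = 0, deg(den) = 1, relative degree = 1, so s·G(s) → (leading num)/(leading den) = 1/1 = 1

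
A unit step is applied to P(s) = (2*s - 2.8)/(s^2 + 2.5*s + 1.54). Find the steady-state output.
FVT: lim_{t→∞} y(t) = lim_{s→0} s*Y(s) where Y(s) = P(s)/s.
= lim_{s→0} P(s) = P(0) = num(0)/den(0) = -2.8/1.54 = -1.818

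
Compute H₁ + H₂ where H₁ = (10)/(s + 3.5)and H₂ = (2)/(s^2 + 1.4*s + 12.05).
Parallel: H = H₁ + H₂ = (n₁·d₂ + n₂·d₁)/(d₁·d₂).
n₁·d₂ = 10*s^2 + 14*s + 120.5. n₂·d₁ = 2*s + 7. Sum = 10*s^2 + 16*s + 127.5. d₁·d₂ = s^3 + 4.9*s^2 + 16.95*s + 42.175.
H(s) = (10*s^2 + 16*s + 127.5)/(s^3 + 4.9*s^2 + 16.95*s + 42.175)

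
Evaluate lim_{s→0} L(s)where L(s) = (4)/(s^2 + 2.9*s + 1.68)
DC gain = L(0) = num(0)/den(0) = 4/1.68 = 2.381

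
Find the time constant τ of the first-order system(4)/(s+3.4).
First-order system: τ = -1/pole. Pole = -3.4. τ = -1/(-3.4) = 0.2941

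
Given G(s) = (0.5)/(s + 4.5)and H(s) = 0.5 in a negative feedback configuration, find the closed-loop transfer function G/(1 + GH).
Closed-loop T = G/(1+GH).
Numerator: G_num * H_den = 0.5.
Denominator: G_den * H_den + G_num * H_num = (s + 4.5) + (0.25) = s + 4.75.
T(s) = (0.5)/(s + 4.75)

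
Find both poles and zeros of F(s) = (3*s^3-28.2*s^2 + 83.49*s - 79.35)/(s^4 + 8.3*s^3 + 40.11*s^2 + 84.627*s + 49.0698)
Set denominator = 0: s^4 + 8.3*s^3 + 40.11*s^2 + 84.627*s + 49.0698 = (s + 0.9)(s + 2.6)(s^2 + 4.8*s + 20.97) = 0 → Poles: -0.9, -2.4 + 3.9j, -2.4 - 3.9j, -2.6
Set numerator = 0: 3*s^3 - 28.2*s^2 + 83.49*s - 79.35 = 3*(s - 2.3)(s - 4.6)(s - 2.5) = 0 → Zeros: 2.3, 2.5, 4.6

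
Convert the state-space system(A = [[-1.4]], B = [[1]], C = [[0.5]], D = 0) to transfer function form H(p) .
H(p) = C(pI - A)⁻¹B + D.
Characteristic polynomial det(pI - A) = p + 1.4.
Numerator from C·adj(pI-A)·B + D·det(pI-A) = 0.5.
H(p) = (0.5)/(p + 1.4)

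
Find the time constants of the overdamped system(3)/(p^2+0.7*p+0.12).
Overdamped: real poles at -0.4, -0.3. τ = -1/pole → τ₁ = 2.5, τ₂ = 3.333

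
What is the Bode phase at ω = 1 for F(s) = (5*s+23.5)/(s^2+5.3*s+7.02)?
Substitute s = j*1: F(j1) = 2.61105 - 1.4682j.
∠F(j1) = atan2(Im, Re) = atan2(-1.4682, 2.61105) = -29.35°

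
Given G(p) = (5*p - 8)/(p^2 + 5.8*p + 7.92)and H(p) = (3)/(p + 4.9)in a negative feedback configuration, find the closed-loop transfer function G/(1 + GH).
Closed-loop T = G/(1+GH).
Numerator: G_num * H_den = 5*p^2 + 16.5*p - 39.2.
Denominator: G_den * H_den + G_num * H_num = (p^3 + 10.7*p^2 + 36.34*p + 38.808) + (15*p - 24) = p^3 + 10.7*p^2 + 51.34*p + 14.808.
T(p) = (5*p^2 + 16.5*p - 39.2)/(p^3 + 10.7*p^2 + 51.34*p + 14.808)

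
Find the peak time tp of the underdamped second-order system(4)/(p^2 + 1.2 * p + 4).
Standard form: ωn²/(p²+2ζωn·p+ωn²) → ωn = 2, ζ = 0.3.
ωd = ωn·√(1-ζ²) = 2·√(1-0.3²) = 1.908.
tp = π/ωd = π/1.908 = 1.647 s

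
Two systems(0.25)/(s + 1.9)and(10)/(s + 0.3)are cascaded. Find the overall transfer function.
Series: H = H₁ · H₂ = (n₁·n₂)/(d₁·d₂).
Num: n₁·n₂ = 2.5. Den: d₁·d₂ = s^2 + 2.2*s + 0.57.
H(s) = (2.5)/(s^2 + 2.2*s + 0.57)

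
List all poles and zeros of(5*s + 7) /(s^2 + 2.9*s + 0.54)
Set denominator = 0: s^2 + 2.9*s + 0.54 = (s + 0.2)(s + 2.7) = 0 → Poles: -0.2, -2.7
Set numerator = 0: 5*s + 7 = 0 → Zeros: -1.4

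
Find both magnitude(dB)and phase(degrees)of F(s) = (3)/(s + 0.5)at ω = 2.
Substitute s = j*2: F(j2) = 0.352941 - 1.41176j.
|F| = 20*log₁₀(sqrt(Re²+Im²)) = 3.26 dB.
∠F = atan2(Im, Re) = -75.96°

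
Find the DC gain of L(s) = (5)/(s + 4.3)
DC gain = L(0) = num(0)/den(0) = 5/4.3 = 1.163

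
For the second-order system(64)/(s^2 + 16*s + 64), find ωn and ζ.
Standard form: ωn²/(s²+2ζωn·s+ωn²).
const=64=ωn² → ωn=8, s coeff=16=2ζωn → ζ=1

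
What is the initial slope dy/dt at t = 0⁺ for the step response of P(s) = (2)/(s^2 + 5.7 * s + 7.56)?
IVT: y'(0⁺) = lim_{s→∞} s²·Y(s) = lim_{s→∞} s·P(s).
deg(num) = 0, deg(den) = 2, relative degree = 2 ≥ 2, so s·P(s) → 0. Initial slope = 0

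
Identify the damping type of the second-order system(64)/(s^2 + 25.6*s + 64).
Standard form: ωn²/(s²+2ζωn·s+ωn²) gives ωn=8, ζ=1.6.
Overdamped (ζ = 1.6 > 1)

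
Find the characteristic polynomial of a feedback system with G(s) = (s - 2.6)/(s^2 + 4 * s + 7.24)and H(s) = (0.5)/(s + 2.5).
Characteristic poly = G_den * H_den + G_num * H_num = (s^3 + 6.5*s^2 + 17.24*s + 18.1) + (0.5*s - 1.3) = s^3 + 6.5*s^2 + 17.74*s + 16.8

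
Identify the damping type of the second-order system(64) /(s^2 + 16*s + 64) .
Standard form: ωn²/(s²+2ζωn·s+ωn²) gives ωn=8, ζ=1.
Critically damped (ζ = 1)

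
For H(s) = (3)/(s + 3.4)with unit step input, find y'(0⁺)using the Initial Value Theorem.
IVT: y'(0⁺) = lim_{s→∞} s²·Y(s) = lim_{s→∞} s·H(s).
deg(num) = 0, deg(den) = 1, relative degree = 1, so s·H(s) → (leading num)/(leading den) = 3/1 = 3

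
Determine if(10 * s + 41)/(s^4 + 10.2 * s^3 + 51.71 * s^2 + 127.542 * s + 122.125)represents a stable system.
Denominator: s^4 + 10.2*s^3 + 51.71*s^2 + 127.542*s + 122.125 = (s^2 + 4.8*s + 6.25)(s^2 + 5.4*s + 19.54). Poles: -2.4 + 0.7j, -2.4 - 0.7j, -2.7 + 3.5j, -2.7 - 3.5j. All Re(p)<0: Yes (stable)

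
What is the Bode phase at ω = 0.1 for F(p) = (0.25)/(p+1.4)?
Substitute p = j*0.1: F(j0.1) = 0.177665 - 0.0126904j.
∠F(j0.1) = atan2(Im, Re) = atan2(-0.0126904, 0.177665) = -4.09°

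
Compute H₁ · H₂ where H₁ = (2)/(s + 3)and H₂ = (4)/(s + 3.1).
Series: H = H₁ · H₂ = (n₁·n₂)/(d₁·d₂).
Num: n₁·n₂ = 8. Den: d₁·d₂ = s^2 + 6.1*s + 9.3.
H(s) = (8)/(s^2 + 6.1*s + 9.3)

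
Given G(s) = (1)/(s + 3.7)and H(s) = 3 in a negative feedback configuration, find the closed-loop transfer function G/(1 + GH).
Closed-loop T = G/(1+GH).
Numerator: G_num * H_den = 1.
Denominator: G_den * H_den + G_num * H_num = (s + 3.7) + (3) = s + 6.7.
T(s) = (1)/(s + 6.7)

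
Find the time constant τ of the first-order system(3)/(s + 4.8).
First-order system: τ = -1/pole. Pole = -4.8. τ = -1/(-4.8) = 0.2083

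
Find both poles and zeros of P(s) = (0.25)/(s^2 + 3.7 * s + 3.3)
Set denominator = 0: s^2 + 3.7*s + 3.3 = (s + 1.5)(s + 2.2) = 0 → Poles: -1.5, -2.2
Numerator is a nonzero constant (0.25) → Zeros: none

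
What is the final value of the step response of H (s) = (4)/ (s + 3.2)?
FVT: lim_{t→∞} y(t) = lim_{s→0} s*Y(s) where Y(s) = H(s)/s.
= lim_{s→0} H(s) = H(0) = num(0)/den(0) = 4/3.2 = 1.25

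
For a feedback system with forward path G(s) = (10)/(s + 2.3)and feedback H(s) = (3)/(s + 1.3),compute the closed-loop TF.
Closed-loop T = G/(1+GH).
Numerator: G_num * H_den = 10*s + 13.
Denominator: G_den * H_den + G_num * H_num = (s^2 + 3.6*s + 2.99) + (30) = s^2 + 3.6*s + 32.99.
T(s) = (10*s + 13)/(s^2 + 3.6*s + 32.99)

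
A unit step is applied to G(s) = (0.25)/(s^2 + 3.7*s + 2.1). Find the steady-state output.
FVT: lim_{t→∞} y(t) = lim_{s→0} s*Y(s) where Y(s) = G(s)/s.
= lim_{s→0} G(s) = G(0) = num(0)/den(0) = 0.25/2.1 = 0.119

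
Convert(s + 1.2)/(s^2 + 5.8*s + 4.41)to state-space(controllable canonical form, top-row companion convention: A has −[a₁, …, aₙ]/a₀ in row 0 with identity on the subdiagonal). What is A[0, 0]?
Reachable canonical form for den = s^2 + 5.8*s + 4.41: top row of A = -[a₁,a₂,...,aₙ]/a₀, ones on the subdiagonal, zeros elsewhere.
A = [[-5.8, -4.41], [1, 0]].
A[0,0] = -5.8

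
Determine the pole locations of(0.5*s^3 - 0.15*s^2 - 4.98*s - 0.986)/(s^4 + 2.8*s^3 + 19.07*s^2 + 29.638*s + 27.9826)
Set denominator = 0: s^4 + 2.8*s^3 + 19.07*s^2 + 29.638*s + 27.9826 = (s^2 + 1.8*s + 1.81)(s^2 + s + 15.46) = 0 → Poles: -0.5 + 3.9j, -0.5 - 3.9j, -0.9 + 1j, -0.9 - 1j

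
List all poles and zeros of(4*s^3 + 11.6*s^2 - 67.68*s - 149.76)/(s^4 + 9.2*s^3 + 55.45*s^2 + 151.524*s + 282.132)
Set denominator = 0: s^4 + 9.2*s^3 + 55.45*s^2 + 151.524*s + 282.132 = (s^2 + 3.6*s + 12.24)(s^2 + 5.6*s + 23.05) = 0 → Poles: -1.8 + 3j, -1.8 - 3j, -2.8 + 3.9j, -2.8 - 3.9j
Set numerator = 0: 4*s^3 + 11.6*s^2 - 67.68*s - 149.76 = 4*(s + 2)(s + 4.8)(s - 3.9) = 0 → Zeros: -2, -4.8, 3.9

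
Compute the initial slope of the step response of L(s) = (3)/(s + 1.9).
IVT: y'(0⁺) = lim_{s→∞} s²·Y(s) = lim_{s→∞} s·L(s).
deg(num) = 0, deg(den) = 1, relative degree = 1, so s·L(s) → (leading num)/(leading den) = 3/1 = 3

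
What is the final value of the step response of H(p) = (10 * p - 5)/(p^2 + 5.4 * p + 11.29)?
FVT: lim_{t→∞} y(t) = lim_{p→0} p*Y(p) where Y(p) = H(p)/p.
= lim_{p→0} H(p) = H(0) = num(0)/den(0) = -5/11.29 = -0.4429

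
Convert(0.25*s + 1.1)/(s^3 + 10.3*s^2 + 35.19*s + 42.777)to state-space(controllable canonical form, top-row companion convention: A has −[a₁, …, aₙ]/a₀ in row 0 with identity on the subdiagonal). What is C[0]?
Reachable canonical form: C = numerator coefficients (right-aligned, zero-padded to length n).
num = 0.25*s + 1.1, C = [[0, 0.25, 1.1]].
C[0] = 0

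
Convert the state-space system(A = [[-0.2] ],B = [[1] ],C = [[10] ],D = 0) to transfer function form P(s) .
P(s) = C(sI - A)⁻¹B + D.
Characteristic polynomial det(sI - A) = s + 0.2.
Numerator from C·adj(sI-A)·B + D·det(sI-A) = 10.
P(s) = (10)/(s + 0.2)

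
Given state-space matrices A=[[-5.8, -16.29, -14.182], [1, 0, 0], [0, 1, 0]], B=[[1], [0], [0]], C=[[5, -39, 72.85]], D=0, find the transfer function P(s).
P(s) = C(sI - A)⁻¹B + D.
Characteristic polynomial det(sI - A) = s^3 + 5.8*s^2 + 16.29*s + 14.182.
Numerator from C·adj(sI-A)·B + D·det(sI-A) = 5*s^2 - 39*s + 72.85.
P(s) = (5*s^2 - 39*s + 72.85)/(s^3 + 5.8*s^2 + 16.29*s + 14.182)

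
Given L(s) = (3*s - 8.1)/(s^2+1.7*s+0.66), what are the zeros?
Set numerator = 0: 3*s - 8.1 = 0 → Zeros: 2.7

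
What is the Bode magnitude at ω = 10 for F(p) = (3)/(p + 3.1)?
Substitute p = j*10: F(j10) = 0.0848463 - 0.273698j.
|F(j10)| = sqrt(Re² + Im²) = 0.2865.
20*log₁₀(0.2865) = -10.86 dB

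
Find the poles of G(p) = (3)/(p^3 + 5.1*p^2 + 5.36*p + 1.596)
Set denominator = 0: p^3 + 5.1*p^2 + 5.36*p + 1.596 = (p + 0.7)(p + 3.8)(p + 0.6) = 0 → Poles: -0.6, -0.7, -3.8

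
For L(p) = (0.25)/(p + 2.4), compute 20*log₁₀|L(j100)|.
Substitute p = j*100: L(j100) = 5.99655e-05 - 0.00249856j.
|L(j100)| = sqrt(Re² + Im²) = 0.002499.
20*log₁₀(0.002499) = -52.04 dB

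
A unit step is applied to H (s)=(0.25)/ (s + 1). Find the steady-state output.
FVT: lim_{t→∞} y(t) = lim_{s→0} s*Y(s) where Y(s) = H(s)/s.
= lim_{s→0} H(s) = H(0) = num(0)/den(0) = 0.25/1 = 0.25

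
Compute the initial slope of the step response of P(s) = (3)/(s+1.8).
IVT: y'(0⁺) = lim_{s→∞} s²·Y(s) = lim_{s→∞} s·P(s).
deg(num) = 0, deg(den) = 1, relative degree = 1, so s·P(s) → (leading num)/(leading den) = 3/1 = 3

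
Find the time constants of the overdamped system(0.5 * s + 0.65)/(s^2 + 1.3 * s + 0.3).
Overdamped: real poles at -0.3, -1. τ = -1/pole → τ₁ = 3.333, τ₂ = 1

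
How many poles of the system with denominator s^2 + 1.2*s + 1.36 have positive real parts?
Poles: -0.6 + 1j, -0.6 - 1j. RHP poles (Re>0): 0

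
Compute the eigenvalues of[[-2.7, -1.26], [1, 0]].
Eigenvalues solve det(λI - A) = 0.
Characteristic polynomial: λ^2 + 2.7*λ + 1.26 = 0.
Factor: (λ + 0.6)(λ + 2.1) = 0.
Roots: -0.6, -2.1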